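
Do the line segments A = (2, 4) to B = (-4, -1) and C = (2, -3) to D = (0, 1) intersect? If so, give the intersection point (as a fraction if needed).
No (intersection of containing lines falls outside at least one segment)

Parametrize and solve: t = 7/17, s = 21/17. At least one of these is outside [0, 1], so the segments do not intersect.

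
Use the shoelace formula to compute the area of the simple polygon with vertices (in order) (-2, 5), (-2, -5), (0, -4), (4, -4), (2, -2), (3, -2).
Area = 57/2

Shoelace formula: Area = (1/2) |Σ_i (x_i · y_{i+1} − x_{i+1} · y_i)| (indices mod n). Compute each cross term:
  (-2)(-5) − (-2)(5) = 20
  (-2)(-4) − (0)(-5) = 8
  (0)(-4) − (4)(-4) = 16
  (4)(-2) − (2)(-4) = 0
  (2)(-2) − (3)(-2) = 2
  (3)(5) − (-2)(-2) = 11
Sum = 57, so (signed) Area = 57/2 = 57/2, |Area| = 57/2.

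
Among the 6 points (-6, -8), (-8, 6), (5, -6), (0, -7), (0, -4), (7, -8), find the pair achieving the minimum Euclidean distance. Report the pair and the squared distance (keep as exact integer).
Pair = ((5, -6), (7, -8)); squared distance = 8

Compute all C(6, 2) = 15 pairwise squared distances (x_i − x_j)² + (y_i − y_j)². The minimum is 8, attained by the pair ((5, -6), (7, -8)).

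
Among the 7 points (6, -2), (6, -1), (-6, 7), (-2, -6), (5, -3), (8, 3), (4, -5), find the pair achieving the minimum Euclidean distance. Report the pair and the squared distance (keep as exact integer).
Pair = ((6, -2), (6, -1)); squared distance = 1

Compute all C(7, 2) = 21 pairwise squared distances (x_i − x_j)² + (y_i − y_j)². The minimum is 1, attained by the pair ((6, -2), (6, -1)).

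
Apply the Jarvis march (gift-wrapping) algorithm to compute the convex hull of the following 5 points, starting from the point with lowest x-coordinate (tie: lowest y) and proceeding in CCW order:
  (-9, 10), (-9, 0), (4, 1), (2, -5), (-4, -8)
Hull (CCW) = [(-9, 0), (-4, -8), (2, -5), (4, 1), (-9, 10)]

Jarvis march: at each step, from the current hull vertex p, select the next vertex q as the point such that every other point lies strictly to the left of (or on) the directed line p → q. (Equivalently: for every other point r, the cross product (q − p) × (r − p) ≥ 0.)
Starting point (lowest x, tie lowest y): (-9, 0). Wrap until returning to start. Resulting hull: (-9, 0), (-4, -8), (2, -5), (4, 1), (-9, 10).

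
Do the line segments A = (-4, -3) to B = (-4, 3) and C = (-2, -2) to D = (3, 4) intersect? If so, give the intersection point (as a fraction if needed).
No (intersection of containing lines falls outside at least one segment)

Parametrize and solve: t = -7/30, s = -2/5. At least one of these is outside [0, 1], so the segments do not intersect.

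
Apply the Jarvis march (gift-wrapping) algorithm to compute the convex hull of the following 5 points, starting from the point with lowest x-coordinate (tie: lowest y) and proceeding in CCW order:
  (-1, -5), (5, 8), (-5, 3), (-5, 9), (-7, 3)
Hull (CCW) = [(-7, 3), (-1, -5), (5, 8), (-5, 9)]

Jarvis march: at each step, from the current hull vertex p, select the next vertex q as the point such that every other point lies strictly to the left of (or on) the directed line p → q. (Equivalently: for every other point r, the cross product (q − p) × (r − p) ≥ 0.)
Starting point (lowest x, tie lowest y): (-7, 3). Wrap until returning to start. Resulting hull: (-7, 3), (-1, -5), (5, 8), (-5, 9).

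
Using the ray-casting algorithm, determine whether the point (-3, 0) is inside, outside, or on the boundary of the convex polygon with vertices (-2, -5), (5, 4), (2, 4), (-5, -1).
The point (-3, 0) lies strictly inside the polygon

Cast a horizontal ray to the right from the query point and count how many polygon edges it crosses (each edge strictly once or zero times, handled with the usual half-open convention). 
Parity of crossings → odd ⇒ inside.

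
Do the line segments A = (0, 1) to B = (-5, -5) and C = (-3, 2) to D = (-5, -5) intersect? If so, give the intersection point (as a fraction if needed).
Yes; intersection at (-5, -5) (t = 1 on AB, s = 1 on CD)

Parametrize AB as A + t(B − A) = (0 + -5 t, 1 + -6 t) and CD as C + s(D − C) = (-3 + -2 s, 2 + -7 s). Solve the linear system for (t, s). Determinant = -23 ≠ 0, so a unique intersection of the containing lines exists. Solution: t = 1, s = 1 — both in [0, 1], so the segments cross. Intersection point: (-5, -5).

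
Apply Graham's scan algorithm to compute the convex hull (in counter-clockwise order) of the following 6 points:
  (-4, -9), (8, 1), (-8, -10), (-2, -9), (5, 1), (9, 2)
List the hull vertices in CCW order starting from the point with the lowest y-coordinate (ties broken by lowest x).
Hull (CCW) = [(-8, -10), (-2, -9), (9, 2), (5, 1)]

Graham scan procedure:
  1. Find the pivot p₀ = point with lowest y (tie → lowest x): (-8, -10).
  2. Sort the remaining points by polar angle around p₀.
  3. Walk through sorted points, maintaining a stack; pop the top while the last three entries make a non-left turn (cross product ≤ 0).
  4. Final stack is the convex hull in CCW order: (-8, -10), (-2, -9), (9, 2), (5, 1).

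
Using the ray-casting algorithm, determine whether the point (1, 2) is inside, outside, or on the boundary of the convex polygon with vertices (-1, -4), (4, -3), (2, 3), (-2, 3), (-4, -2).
The point (1, 2) lies strictly inside the polygon

Cast a horizontal ray to the right from the query point and count how many polygon edges it crosses (each edge strictly once or zero times, handled with the usual half-open convention). 
Parity of crossings → odd ⇒ inside.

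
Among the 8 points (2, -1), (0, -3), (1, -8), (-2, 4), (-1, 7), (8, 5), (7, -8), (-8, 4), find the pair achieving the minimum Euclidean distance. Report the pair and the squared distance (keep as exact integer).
Pair = ((2, -1), (0, -3)); squared distance = 8

Compute all C(8, 2) = 28 pairwise squared distances (x_i − x_j)² + (y_i − y_j)². The minimum is 8, attained by the pair ((2, -1), (0, -3)).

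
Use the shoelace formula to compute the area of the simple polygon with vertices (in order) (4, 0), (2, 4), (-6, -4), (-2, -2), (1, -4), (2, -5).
Area = 69/2

Shoelace formula: Area = (1/2) |Σ_i (x_i · y_{i+1} − x_{i+1} · y_i)| (indices mod n). Compute each cross term:
  (4)(4) − (2)(0) = 16
  (2)(-4) − (-6)(4) = 16
  (-6)(-2) − (-2)(-4) = 4
  (-2)(-4) − (1)(-2) = 10
  (1)(-5) − (2)(-4) = 3
  (2)(0) − (4)(-5) = 20
Sum = 69, so (signed) Area = 69/2 = 69/2, |Area| = 69/2.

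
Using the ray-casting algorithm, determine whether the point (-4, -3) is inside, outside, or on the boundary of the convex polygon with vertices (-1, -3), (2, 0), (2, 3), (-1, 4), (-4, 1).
The point (-4, -3) lies strictly outside the polygon

Cast a horizontal ray to the right from the query point and count how many polygon edges it crosses (each edge strictly once or zero times, handled with the usual half-open convention). 
Parity of crossings → even ⇒ outside.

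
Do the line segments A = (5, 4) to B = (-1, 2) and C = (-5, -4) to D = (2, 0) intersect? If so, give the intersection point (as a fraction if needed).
No (intersection of containing lines falls outside at least one segment)

Parametrize and solve: t = -8/5, s = 14/5. At least one of these is outside [0, 1], so the segments do not intersect.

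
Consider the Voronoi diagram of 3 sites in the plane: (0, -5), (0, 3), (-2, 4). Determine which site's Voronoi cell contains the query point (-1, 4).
Nearest site = (-2, 4)

The Voronoi cell of site s contains exactly those query points closer to s than to any other site. Compute squared distances from q = (-1, 4) to each site:
  (-2 − -1)² + (4 − 4)² = 1
  (0 − -1)² + (3 − 4)² = 2
  (0 − -1)² + (-5 − 4)² = 82
Minimum is attained by (-2, 4), so q lies in its Voronoi cell.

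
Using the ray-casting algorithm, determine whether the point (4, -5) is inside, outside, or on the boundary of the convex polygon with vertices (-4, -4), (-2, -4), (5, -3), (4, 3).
The point (4, -5) lies strictly outside the polygon

Cast a horizontal ray to the right from the query point and count how many polygon edges it crosses (each edge strictly once or zero times, handled with the usual half-open convention). 
Parity of crossings → even ⇒ outside.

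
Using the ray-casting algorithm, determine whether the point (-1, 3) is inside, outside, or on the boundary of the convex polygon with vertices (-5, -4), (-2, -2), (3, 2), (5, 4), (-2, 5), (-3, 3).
The point (-1, 3) lies strictly inside the polygon

Cast a horizontal ray to the right from the query point and count how many polygon edges it crosses (each edge strictly once or zero times, handled with the usual half-open convention). 
Parity of crossings → odd ⇒ inside.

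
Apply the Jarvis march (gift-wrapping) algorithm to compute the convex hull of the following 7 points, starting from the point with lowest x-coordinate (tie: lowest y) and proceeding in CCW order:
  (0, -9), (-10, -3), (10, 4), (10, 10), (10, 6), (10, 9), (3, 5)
Hull (CCW) = [(-10, -3), (0, -9), (10, 4), (10, 10)]

Jarvis march: at each step, from the current hull vertex p, select the next vertex q as the point such that every other point lies strictly to the left of (or on) the directed line p → q. (Equivalently: for every other point r, the cross product (q − p) × (r − p) ≥ 0.)
Starting point (lowest x, tie lowest y): (-10, -3). Wrap until returning to start. Resulting hull: (-10, -3), (0, -9), (10, 4), (10, 10).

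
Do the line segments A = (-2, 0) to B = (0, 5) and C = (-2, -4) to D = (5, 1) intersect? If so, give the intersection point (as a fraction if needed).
No (intersection of containing lines falls outside at least one segment)

Parametrize and solve: t = -28/25, s = -8/25. At least one of these is outside [0, 1], so the segments do not intersect.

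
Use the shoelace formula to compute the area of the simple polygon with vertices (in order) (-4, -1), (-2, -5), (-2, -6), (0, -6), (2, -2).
Area = 17

Shoelace formula: Area = (1/2) |Σ_i (x_i · y_{i+1} − x_{i+1} · y_i)| (indices mod n). Compute each cross term:
  (-4)(-5) − (-2)(-1) = 18
  (-2)(-6) − (-2)(-5) = 2
  (-2)(-6) − (0)(-6) = 12
  (0)(-2) − (2)(-6) = 12
  (2)(-1) − (-4)(-2) = -10
Sum = 34, so (signed) Area = 34/2 = 17, |Area| = 17.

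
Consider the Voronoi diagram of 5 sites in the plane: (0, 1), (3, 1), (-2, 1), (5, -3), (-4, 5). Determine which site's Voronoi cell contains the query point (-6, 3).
Nearest site = (-4, 5)

The Voronoi cell of site s contains exactly those query points closer to s than to any other site. Compute squared distances from q = (-6, 3) to each site:
  (-4 − -6)² + (5 − 3)² = 8
  (-2 − -6)² + (1 − 3)² = 20
  (0 − -6)² + (1 − 3)² = 40
  (3 − -6)² + (1 − 3)² = 85
  (5 − -6)² + (-3 − 3)² = 157
Minimum is attained by (-4, 5), so q lies in its Voronoi cell.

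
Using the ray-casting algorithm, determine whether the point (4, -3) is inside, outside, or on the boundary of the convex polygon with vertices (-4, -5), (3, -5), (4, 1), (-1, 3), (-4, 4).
The point (4, -3) lies strictly outside the polygon

Cast a horizontal ray to the right from the query point and count how many polygon edges it crosses (each edge strictly once or zero times, handled with the usual half-open convention). 
Parity of crossings → even ⇒ outside.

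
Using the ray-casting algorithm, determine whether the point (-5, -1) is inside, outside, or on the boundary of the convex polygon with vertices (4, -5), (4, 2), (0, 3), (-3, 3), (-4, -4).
The point (-5, -1) lies strictly outside the polygon

Cast a horizontal ray to the right from the query point and count how many polygon edges it crosses (each edge strictly once or zero times, handled with the usual half-open convention). 
Parity of crossings → even ⇒ outside.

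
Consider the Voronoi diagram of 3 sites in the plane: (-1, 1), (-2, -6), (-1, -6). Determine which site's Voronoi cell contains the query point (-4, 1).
Nearest site = (-1, 1)

The Voronoi cell of site s contains exactly those query points closer to s than to any other site. Compute squared distances from q = (-4, 1) to each site:
  (-1 − -4)² + (1 − 1)² = 9
  (-2 − -4)² + (-6 − 1)² = 53
  (-1 − -4)² + (-6 − 1)² = 58
Minimum is attained by (-1, 1), so q lies in its Voronoi cell.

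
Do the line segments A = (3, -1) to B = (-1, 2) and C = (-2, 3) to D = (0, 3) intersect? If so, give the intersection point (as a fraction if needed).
No (intersection of containing lines falls outside at least one segment)

Parametrize and solve: t = 4/3, s = -1/6. At least one of these is outside [0, 1], so the segments do not intersect.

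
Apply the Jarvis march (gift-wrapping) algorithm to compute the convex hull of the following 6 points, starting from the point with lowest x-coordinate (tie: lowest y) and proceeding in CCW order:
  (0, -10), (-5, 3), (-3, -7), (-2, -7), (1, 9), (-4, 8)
Hull (CCW) = [(-5, 3), (-3, -7), (0, -10), (1, 9), (-4, 8)]

Jarvis march: at each step, from the current hull vertex p, select the next vertex q as the point such that every other point lies strictly to the left of (or on) the directed line p → q. (Equivalently: for every other point r, the cross product (q − p) × (r − p) ≥ 0.)
Starting point (lowest x, tie lowest y): (-5, 3). Wrap until returning to start. Resulting hull: (-5, 3), (-3, -7), (0, -10), (1, 9), (-4, 8).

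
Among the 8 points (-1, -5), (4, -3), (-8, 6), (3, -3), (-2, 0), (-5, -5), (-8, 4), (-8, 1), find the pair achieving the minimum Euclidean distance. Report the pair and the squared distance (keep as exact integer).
Pair = ((4, -3), (3, -3)); squared distance = 1

Compute all C(8, 2) = 28 pairwise squared distances (x_i − x_j)² + (y_i − y_j)². The minimum is 1, attained by the pair ((4, -3), (3, -3)).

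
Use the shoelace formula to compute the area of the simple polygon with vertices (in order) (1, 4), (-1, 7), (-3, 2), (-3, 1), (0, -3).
Area = 45/2

Shoelace formula: Area = (1/2) |Σ_i (x_i · y_{i+1} − x_{i+1} · y_i)| (indices mod n). Compute each cross term:
  (1)(7) − (-1)(4) = 11
  (-1)(2) − (-3)(7) = 19
  (-3)(1) − (-3)(2) = 3
  (-3)(-3) − (0)(1) = 9
  (0)(4) − (1)(-3) = 3
Sum = 45, so (signed) Area = 45/2 = 45/2, |Area| = 45/2.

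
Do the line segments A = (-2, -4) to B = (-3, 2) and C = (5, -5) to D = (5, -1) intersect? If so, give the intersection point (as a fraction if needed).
No (intersection of containing lines falls outside at least one segment)

Parametrize and solve: t = -7, s = -41/4. At least one of these is outside [0, 1], so the segments do not intersect.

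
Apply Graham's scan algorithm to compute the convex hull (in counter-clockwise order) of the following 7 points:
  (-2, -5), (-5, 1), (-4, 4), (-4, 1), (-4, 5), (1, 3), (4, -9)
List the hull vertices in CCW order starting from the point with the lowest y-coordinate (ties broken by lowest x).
Hull (CCW) = [(4, -9), (1, 3), (-4, 5), (-5, 1), (-2, -5)]

Graham scan procedure:
  1. Find the pivot p₀ = point with lowest y (tie → lowest x): (4, -9).
  2. Sort the remaining points by polar angle around p₀.
  3. Walk through sorted points, maintaining a stack; pop the top while the last three entries make a non-left turn (cross product ≤ 0).
  4. Final stack is the convex hull in CCW order: (4, -9), (1, 3), (-4, 5), (-5, 1), (-2, -5).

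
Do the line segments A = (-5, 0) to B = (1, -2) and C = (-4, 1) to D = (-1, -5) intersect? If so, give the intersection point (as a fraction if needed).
Yes; intersection at (-16/5, -3/5) (t = 3/10 on AB, s = 4/15 on CD)

Parametrize AB as A + t(B − A) = (-5 + 6 t, 0 + -2 t) and CD as C + s(D − C) = (-4 + 3 s, 1 + -6 s). Solve the linear system for (t, s). Determinant = 30 ≠ 0, so a unique intersection of the containing lines exists. Solution: t = 3/10, s = 4/15 — both in [0, 1], so the segments cross. Intersection point: (-16/5, -3/5).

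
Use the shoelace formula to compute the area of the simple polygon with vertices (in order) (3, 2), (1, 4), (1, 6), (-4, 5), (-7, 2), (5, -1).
Area = 39

Shoelace formula: Area = (1/2) |Σ_i (x_i · y_{i+1} − x_{i+1} · y_i)| (indices mod n). Compute each cross term:
  (3)(4) − (1)(2) = 10
  (1)(6) − (1)(4) = 2
  (1)(5) − (-4)(6) = 29
  (-4)(2) − (-7)(5) = 27
  (-7)(-1) − (5)(2) = -3
  (5)(2) − (3)(-1) = 13
Sum = 78, so (signed) Area = 78/2 = 39, |Area| = 39.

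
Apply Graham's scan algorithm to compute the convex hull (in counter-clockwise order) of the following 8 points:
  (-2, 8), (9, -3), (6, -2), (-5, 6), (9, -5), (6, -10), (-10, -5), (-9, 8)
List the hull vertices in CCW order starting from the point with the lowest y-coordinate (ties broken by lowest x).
Hull (CCW) = [(6, -10), (9, -5), (9, -3), (-2, 8), (-9, 8), (-10, -5)]

Graham scan procedure:
  1. Find the pivot p₀ = point with lowest y (tie → lowest x): (6, -10).
  2. Sort the remaining points by polar angle around p₀.
  3. Walk through sorted points, maintaining a stack; pop the top while the last three entries make a non-left turn (cross product ≤ 0).
  4. Final stack is the convex hull in CCW order: (6, -10), (9, -5), (9, -3), (-2, 8), (-9, 8), (-10, -5).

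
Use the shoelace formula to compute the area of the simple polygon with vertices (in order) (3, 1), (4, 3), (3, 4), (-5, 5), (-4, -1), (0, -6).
Area = 57

Shoelace formula: Area = (1/2) |Σ_i (x_i · y_{i+1} − x_{i+1} · y_i)| (indices mod n). Compute each cross term:
  (3)(3) − (4)(1) = 5
  (4)(4) − (3)(3) = 7
  (3)(5) − (-5)(4) = 35
  (-5)(-1) − (-4)(5) = 25
  (-4)(-6) − (0)(-1) = 24
  (0)(1) − (3)(-6) = 18
Sum = 114, so (signed) Area = 114/2 = 57, |Area| = 57.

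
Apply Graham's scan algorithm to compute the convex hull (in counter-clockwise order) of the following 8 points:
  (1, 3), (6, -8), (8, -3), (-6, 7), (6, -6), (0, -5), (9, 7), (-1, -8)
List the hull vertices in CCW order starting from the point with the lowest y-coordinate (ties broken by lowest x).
Hull (CCW) = [(-1, -8), (6, -8), (8, -3), (9, 7), (-6, 7)]

Graham scan procedure:
  1. Find the pivot p₀ = point with lowest y (tie → lowest x): (-1, -8).
  2. Sort the remaining points by polar angle around p₀.
  3. Walk through sorted points, maintaining a stack; pop the top while the last three entries make a non-left turn (cross product ≤ 0).
  4. Final stack is the convex hull in CCW order: (-1, -8), (6, -8), (8, -3), (9, 7), (-6, 7).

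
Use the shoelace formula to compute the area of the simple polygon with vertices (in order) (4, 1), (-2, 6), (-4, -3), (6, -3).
Area = 52

Shoelace formula: Area = (1/2) |Σ_i (x_i · y_{i+1} − x_{i+1} · y_i)| (indices mod n). Compute each cross term:
  (4)(6) − (-2)(1) = 26
  (-2)(-3) − (-4)(6) = 30
  (-4)(-3) − (6)(-3) = 30
  (6)(1) − (4)(-3) = 18
Sum = 104, so (signed) Area = 104/2 = 52, |Area| = 52.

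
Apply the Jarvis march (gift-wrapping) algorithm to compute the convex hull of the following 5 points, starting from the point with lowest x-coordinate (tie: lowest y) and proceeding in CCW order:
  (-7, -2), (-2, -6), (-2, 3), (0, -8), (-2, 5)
Hull (CCW) = [(-7, -2), (0, -8), (-2, 5)]

Jarvis march: at each step, from the current hull vertex p, select the next vertex q as the point such that every other point lies strictly to the left of (or on) the directed line p → q. (Equivalently: for every other point r, the cross product (q − p) × (r − p) ≥ 0.)
Starting point (lowest x, tie lowest y): (-7, -2). Wrap until returning to start. Resulting hull: (-7, -2), (0, -8), (-2, 5).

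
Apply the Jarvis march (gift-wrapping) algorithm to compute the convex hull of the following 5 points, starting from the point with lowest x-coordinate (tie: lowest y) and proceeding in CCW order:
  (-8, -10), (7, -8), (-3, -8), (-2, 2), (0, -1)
Hull (CCW) = [(-8, -10), (7, -8), (-2, 2)]

Jarvis march: at each step, from the current hull vertex p, select the next vertex q as the point such that every other point lies strictly to the left of (or on) the directed line p → q. (Equivalently: for every other point r, the cross product (q − p) × (r − p) ≥ 0.)
Starting point (lowest x, tie lowest y): (-8, -10). Wrap until returning to start. Resulting hull: (-8, -10), (7, -8), (-2, 2).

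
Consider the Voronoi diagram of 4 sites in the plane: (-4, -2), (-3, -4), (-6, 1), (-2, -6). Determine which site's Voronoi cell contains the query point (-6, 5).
Nearest site = (-6, 1)

The Voronoi cell of site s contains exactly those query points closer to s than to any other site. Compute squared distances from q = (-6, 5) to each site:
  (-6 − -6)² + (1 − 5)² = 16
  (-4 − -6)² + (-2 − 5)² = 53
  (-3 − -6)² + (-4 − 5)² = 90
  (-2 − -6)² + (-6 − 5)² = 137
Minimum is attained by (-6, 1), so q lies in its Voronoi cell.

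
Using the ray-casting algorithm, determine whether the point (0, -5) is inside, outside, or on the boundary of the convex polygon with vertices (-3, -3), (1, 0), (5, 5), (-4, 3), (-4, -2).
The point (0, -5) lies strictly outside the polygon

Cast a horizontal ray to the right from the query point and count how many polygon edges it crosses (each edge strictly once or zero times, handled with the usual half-open convention). 
Parity of crossings → even ⇒ outside.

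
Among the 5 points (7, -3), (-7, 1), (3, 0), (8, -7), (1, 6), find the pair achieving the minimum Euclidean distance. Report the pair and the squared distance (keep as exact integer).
Pair = ((7, -3), (8, -7)); squared distance = 17

Compute all C(5, 2) = 10 pairwise squared distances (x_i − x_j)² + (y_i − y_j)². The minimum is 17, attained by the pair ((7, -3), (8, -7)).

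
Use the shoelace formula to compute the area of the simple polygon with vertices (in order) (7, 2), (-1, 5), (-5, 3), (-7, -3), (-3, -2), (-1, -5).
Area = 73

Shoelace formula: Area = (1/2) |Σ_i (x_i · y_{i+1} − x_{i+1} · y_i)| (indices mod n). Compute each cross term:
  (7)(5) − (-1)(2) = 37
  (-1)(3) − (-5)(5) = 22
  (-5)(-3) − (-7)(3) = 36
  (-7)(-2) − (-3)(-3) = 5
  (-3)(-5) − (-1)(-2) = 13
  (-1)(2) − (7)(-5) = 33
Sum = 146, so (signed) Area = 146/2 = 73, |Area| = 73.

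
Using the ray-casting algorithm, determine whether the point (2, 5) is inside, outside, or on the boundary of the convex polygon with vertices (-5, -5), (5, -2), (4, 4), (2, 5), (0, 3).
The point (2, 5) lies on the polygon boundary

Boundary check: the query satisfies the collinearity and bounding-box conditions for some polygon edge, so it lies exactly on the boundary.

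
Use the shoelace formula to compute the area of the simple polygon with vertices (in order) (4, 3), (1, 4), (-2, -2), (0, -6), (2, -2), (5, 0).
Area = 34

Shoelace formula: Area = (1/2) |Σ_i (x_i · y_{i+1} − x_{i+1} · y_i)| (indices mod n). Compute each cross term:
  (4)(4) − (1)(3) = 13
  (1)(-2) − (-2)(4) = 6
  (-2)(-6) − (0)(-2) = 12
  (0)(-2) − (2)(-6) = 12
  (2)(0) − (5)(-2) = 10
  (5)(3) − (4)(0) = 15
Sum = 68, so (signed) Area = 68/2 = 34, |Area| = 34.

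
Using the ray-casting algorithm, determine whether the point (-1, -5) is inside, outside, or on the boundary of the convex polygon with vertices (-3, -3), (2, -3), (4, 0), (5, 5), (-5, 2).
The point (-1, -5) lies strictly outside the polygon

Cast a horizontal ray to the right from the query point and count how many polygon edges it crosses (each edge strictly once or zero times, handled with the usual half-open convention). 
Parity of crossings → even ⇒ outside.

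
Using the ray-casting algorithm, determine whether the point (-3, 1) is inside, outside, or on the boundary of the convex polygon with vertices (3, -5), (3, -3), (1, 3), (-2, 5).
The point (-3, 1) lies strictly outside the polygon

Cast a horizontal ray to the right from the query point and count how many polygon edges it crosses (each edge strictly once or zero times, handled with the usual half-open convention). 
Parity of crossings → even ⇒ outside.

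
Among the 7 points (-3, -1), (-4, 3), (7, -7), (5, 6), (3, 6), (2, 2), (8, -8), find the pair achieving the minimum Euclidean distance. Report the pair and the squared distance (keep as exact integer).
Pair = ((7, -7), (8, -8)); squared distance = 2

Compute all C(7, 2) = 21 pairwise squared distances (x_i − x_j)² + (y_i − y_j)². The minimum is 2, attained by the pair ((7, -7), (8, -8)).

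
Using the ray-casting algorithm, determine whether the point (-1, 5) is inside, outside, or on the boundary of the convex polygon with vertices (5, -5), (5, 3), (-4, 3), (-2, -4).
The point (-1, 5) lies strictly outside the polygon

Cast a horizontal ray to the right from the query point and count how many polygon edges it crosses (each edge strictly once or zero times, handled with the usual half-open convention). 
Parity of crossings → even ⇒ outside.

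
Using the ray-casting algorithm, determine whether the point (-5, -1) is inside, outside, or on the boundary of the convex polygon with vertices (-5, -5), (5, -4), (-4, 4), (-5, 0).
The point (-5, -1) lies on the polygon boundary

Boundary check: the query satisfies the collinearity and bounding-box conditions for some polygon edge, so it lies exactly on the boundary.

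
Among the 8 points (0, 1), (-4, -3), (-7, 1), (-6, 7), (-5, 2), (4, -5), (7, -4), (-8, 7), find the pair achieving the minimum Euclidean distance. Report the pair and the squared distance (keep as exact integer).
Pair = ((-6, 7), (-8, 7)); squared distance = 4

Compute all C(8, 2) = 28 pairwise squared distances (x_i − x_j)² + (y_i − y_j)². The minimum is 4, attained by the pair ((-6, 7), (-8, 7)).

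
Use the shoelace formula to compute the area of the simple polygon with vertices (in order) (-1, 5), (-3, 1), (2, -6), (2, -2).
Area = 23

Shoelace formula: Area = (1/2) |Σ_i (x_i · y_{i+1} − x_{i+1} · y_i)| (indices mod n). Compute each cross term:
  (-1)(1) − (-3)(5) = 14
  (-3)(-6) − (2)(1) = 16
  (2)(-2) − (2)(-6) = 8
  (2)(5) − (-1)(-2) = 8
Sum = 46, so (signed) Area = 46/2 = 23, |Area| = 23.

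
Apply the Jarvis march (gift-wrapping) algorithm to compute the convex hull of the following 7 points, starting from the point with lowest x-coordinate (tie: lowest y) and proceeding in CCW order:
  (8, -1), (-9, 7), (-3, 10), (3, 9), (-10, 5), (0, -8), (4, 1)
Hull (CCW) = [(-10, 5), (0, -8), (8, -1), (3, 9), (-3, 10), (-9, 7)]

Jarvis march: at each step, from the current hull vertex p, select the next vertex q as the point such that every other point lies strictly to the left of (or on) the directed line p → q. (Equivalently: for every other point r, the cross product (q − p) × (r − p) ≥ 0.)
Starting point (lowest x, tie lowest y): (-10, 5). Wrap until returning to start. Resulting hull: (-10, 5), (0, -8), (8, -1), (3, 9), (-3, 10), (-9, 7).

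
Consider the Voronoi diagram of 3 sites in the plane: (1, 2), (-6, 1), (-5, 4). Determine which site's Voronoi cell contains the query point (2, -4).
Nearest site = (1, 2)

The Voronoi cell of site s contains exactly those query points closer to s than to any other site. Compute squared distances from q = (2, -4) to each site:
  (1 − 2)² + (2 − -4)² = 37
  (-6 − 2)² + (1 − -4)² = 89
  (-5 − 2)² + (4 − -4)² = 113
Minimum is attained by (1, 2), so q lies in its Voronoi cell.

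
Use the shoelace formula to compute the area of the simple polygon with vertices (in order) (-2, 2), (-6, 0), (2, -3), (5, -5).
Area = 35/2

Shoelace formula: Area = (1/2) |Σ_i (x_i · y_{i+1} − x_{i+1} · y_i)| (indices mod n). Compute each cross term:
  (-2)(0) − (-6)(2) = 12
  (-6)(-3) − (2)(0) = 18
  (2)(-5) − (5)(-3) = 5
  (5)(2) − (-2)(-5) = 0
Sum = 35, so (signed) Area = 35/2 = 35/2, |Area| = 35/2.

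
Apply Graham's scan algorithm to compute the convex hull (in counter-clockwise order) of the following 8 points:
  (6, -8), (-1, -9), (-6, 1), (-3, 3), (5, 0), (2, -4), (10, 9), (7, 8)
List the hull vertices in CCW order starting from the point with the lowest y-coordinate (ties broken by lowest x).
Hull (CCW) = [(-1, -9), (6, -8), (10, 9), (7, 8), (-3, 3), (-6, 1)]

Graham scan procedure:
  1. Find the pivot p₀ = point with lowest y (tie → lowest x): (-1, -9).
  2. Sort the remaining points by polar angle around p₀.
  3. Walk through sorted points, maintaining a stack; pop the top while the last three entries make a non-left turn (cross product ≤ 0).
  4. Final stack is the convex hull in CCW order: (-1, -9), (6, -8), (10, 9), (7, 8), (-3, 3), (-6, 1).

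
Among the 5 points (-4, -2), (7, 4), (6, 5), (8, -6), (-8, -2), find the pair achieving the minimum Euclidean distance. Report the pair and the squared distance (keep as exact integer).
Pair = ((7, 4), (6, 5)); squared distance = 2

Compute all C(5, 2) = 10 pairwise squared distances (x_i − x_j)² + (y_i − y_j)². The minimum is 2, attained by the pair ((7, 4), (6, 5)).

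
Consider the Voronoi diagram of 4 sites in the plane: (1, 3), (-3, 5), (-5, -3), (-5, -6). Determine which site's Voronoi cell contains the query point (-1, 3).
Nearest site = (1, 3)

The Voronoi cell of site s contains exactly those query points closer to s than to any other site. Compute squared distances from q = (-1, 3) to each site:
  (1 − -1)² + (3 − 3)² = 4
  (-3 − -1)² + (5 − 3)² = 8
  (-5 − -1)² + (-3 − 3)² = 52
  (-5 − -1)² + (-6 − 3)² = 97
Minimum is attained by (1, 3), so q lies in its Voronoi cell.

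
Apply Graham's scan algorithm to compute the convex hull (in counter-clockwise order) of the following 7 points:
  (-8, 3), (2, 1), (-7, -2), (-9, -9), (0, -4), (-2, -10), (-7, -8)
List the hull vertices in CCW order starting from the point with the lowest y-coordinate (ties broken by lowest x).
Hull (CCW) = [(-2, -10), (2, 1), (-8, 3), (-9, -9)]

Graham scan procedure:
  1. Find the pivot p₀ = point with lowest y (tie → lowest x): (-2, -10).
  2. Sort the remaining points by polar angle around p₀.
  3. Walk through sorted points, maintaining a stack; pop the top while the last three entries make a non-left turn (cross product ≤ 0).
  4. Final stack is the convex hull in CCW order: (-2, -10), (2, 1), (-8, 3), (-9, -9).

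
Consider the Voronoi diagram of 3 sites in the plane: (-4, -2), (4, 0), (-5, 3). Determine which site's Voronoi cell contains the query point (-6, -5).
Nearest site = (-4, -2)

The Voronoi cell of site s contains exactly those query points closer to s than to any other site. Compute squared distances from q = (-6, -5) to each site:
  (-4 − -6)² + (-2 − -5)² = 13
  (-5 − -6)² + (3 − -5)² = 65
  (4 − -6)² + (0 − -5)² = 125
Minimum is attained by (-4, -2), so q lies in its Voronoi cell.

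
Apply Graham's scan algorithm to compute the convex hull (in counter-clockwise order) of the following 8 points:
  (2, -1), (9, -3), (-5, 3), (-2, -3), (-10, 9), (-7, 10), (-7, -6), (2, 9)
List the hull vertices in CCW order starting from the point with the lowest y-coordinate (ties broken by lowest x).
Hull (CCW) = [(-7, -6), (9, -3), (2, 9), (-7, 10), (-10, 9)]

Graham scan procedure:
  1. Find the pivot p₀ = point with lowest y (tie → lowest x): (-7, -6).
  2. Sort the remaining points by polar angle around p₀.
  3. Walk through sorted points, maintaining a stack; pop the top while the last three entries make a non-left turn (cross product ≤ 0).
  4. Final stack is the convex hull in CCW order: (-7, -6), (9, -3), (2, 9), (-7, 10), (-10, 9).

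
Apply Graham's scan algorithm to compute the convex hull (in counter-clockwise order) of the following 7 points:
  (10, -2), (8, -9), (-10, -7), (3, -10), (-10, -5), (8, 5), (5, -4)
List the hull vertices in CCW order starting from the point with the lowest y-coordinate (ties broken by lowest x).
Hull (CCW) = [(3, -10), (8, -9), (10, -2), (8, 5), (-10, -5), (-10, -7)]

Graham scan procedure:
  1. Find the pivot p₀ = point with lowest y (tie → lowest x): (3, -10).
  2. Sort the remaining points by polar angle around p₀.
  3. Walk through sorted points, maintaining a stack; pop the top while the last three entries make a non-left turn (cross product ≤ 0).
  4. Final stack is the convex hull in CCW order: (3, -10), (8, -9), (10, -2), (8, 5), (-10, -5), (-10, -7).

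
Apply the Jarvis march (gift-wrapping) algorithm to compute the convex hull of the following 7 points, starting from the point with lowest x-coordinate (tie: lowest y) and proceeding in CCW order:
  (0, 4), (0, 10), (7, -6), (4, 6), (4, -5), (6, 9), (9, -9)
Hull (CCW) = [(0, 4), (4, -5), (9, -9), (6, 9), (0, 10)]

Jarvis march: at each step, from the current hull vertex p, select the next vertex q as the point such that every other point lies strictly to the left of (or on) the directed line p → q. (Equivalently: for every other point r, the cross product (q − p) × (r − p) ≥ 0.)
Starting point (lowest x, tie lowest y): (0, 4). Wrap until returning to start. Resulting hull: (0, 4), (4, -5), (9, -9), (6, 9), (0, 10).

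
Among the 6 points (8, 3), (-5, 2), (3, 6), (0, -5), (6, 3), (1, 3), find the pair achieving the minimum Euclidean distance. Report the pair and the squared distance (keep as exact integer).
Pair = ((8, 3), (6, 3)); squared distance = 4

Compute all C(6, 2) = 15 pairwise squared distances (x_i − x_j)² + (y_i − y_j)². The minimum is 4, attained by the pair ((8, 3), (6, 3)).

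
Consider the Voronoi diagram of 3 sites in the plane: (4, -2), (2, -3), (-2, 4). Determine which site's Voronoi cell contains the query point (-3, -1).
Nearest site = (-2, 4)

The Voronoi cell of site s contains exactly those query points closer to s than to any other site. Compute squared distances from q = (-3, -1) to each site:
  (-2 − -3)² + (4 − -1)² = 26
  (2 − -3)² + (-3 − -1)² = 29
  (4 − -3)² + (-2 − -1)² = 50
Minimum is attained by (-2, 4), so q lies in its Voronoi cell.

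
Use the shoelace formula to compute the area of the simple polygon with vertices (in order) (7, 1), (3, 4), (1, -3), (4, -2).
Area = 20

Shoelace formula: Area = (1/2) |Σ_i (x_i · y_{i+1} − x_{i+1} · y_i)| (indices mod n). Compute each cross term:
  (7)(4) − (3)(1) = 25
  (3)(-3) − (1)(4) = -13
  (1)(-2) − (4)(-3) = 10
  (4)(1) − (7)(-2) = 18
Sum = 40, so (signed) Area = 40/2 = 20, |Area| = 20.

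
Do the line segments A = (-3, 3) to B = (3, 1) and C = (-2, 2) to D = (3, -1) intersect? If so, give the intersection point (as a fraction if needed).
No (intersection of containing lines falls outside at least one segment)

Parametrize and solve: t = -1/4, s = -1/2. At least one of these is outside [0, 1], so the segments do not intersect.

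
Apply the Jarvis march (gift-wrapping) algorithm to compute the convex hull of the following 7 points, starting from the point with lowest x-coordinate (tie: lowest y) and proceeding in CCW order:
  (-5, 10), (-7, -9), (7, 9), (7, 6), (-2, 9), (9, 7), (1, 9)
Hull (CCW) = [(-7, -9), (9, 7), (7, 9), (-5, 10)]

Jarvis march: at each step, from the current hull vertex p, select the next vertex q as the point such that every other point lies strictly to the left of (or on) the directed line p → q. (Equivalently: for every other point r, the cross product (q − p) × (r − p) ≥ 0.)
Starting point (lowest x, tie lowest y): (-7, -9). Wrap until returning to start. Resulting hull: (-7, -9), (9, 7), (7, 9), (-5, 10).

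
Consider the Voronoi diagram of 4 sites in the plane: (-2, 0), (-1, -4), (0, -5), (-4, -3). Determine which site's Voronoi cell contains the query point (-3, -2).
Nearest site = (-4, -3)

The Voronoi cell of site s contains exactly those query points closer to s than to any other site. Compute squared distances from q = (-3, -2) to each site:
  (-4 − -3)² + (-3 − -2)² = 2
  (-2 − -3)² + (0 − -2)² = 5
  (-1 − -3)² + (-4 − -2)² = 8
  (0 − -3)² + (-5 − -2)² = 18
Minimum is attained by (-4, -3), so q lies in its Voronoi cell.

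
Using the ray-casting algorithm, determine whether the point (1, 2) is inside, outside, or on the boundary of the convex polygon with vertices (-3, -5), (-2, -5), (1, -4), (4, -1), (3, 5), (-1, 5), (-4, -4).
The point (1, 2) lies strictly inside the polygon

Cast a horizontal ray to the right from the query point and count how many polygon edges it crosses (each edge strictly once or zero times, handled with the usual half-open convention). 
Parity of crossings → odd ⇒ inside.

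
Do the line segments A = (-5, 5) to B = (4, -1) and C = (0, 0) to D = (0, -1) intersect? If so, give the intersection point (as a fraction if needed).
No (intersection of containing lines falls outside at least one segment)

Parametrize and solve: t = 5/9, s = -5/3. At least one of these is outside [0, 1], so the segments do not intersect.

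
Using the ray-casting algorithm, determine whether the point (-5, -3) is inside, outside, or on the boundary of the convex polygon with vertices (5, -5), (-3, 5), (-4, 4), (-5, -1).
The point (-5, -3) lies strictly outside the polygon

Cast a horizontal ray to the right from the query point and count how many polygon edges it crosses (each edge strictly once or zero times, handled with the usual half-open convention). 
Parity of crossings → even ⇒ outside.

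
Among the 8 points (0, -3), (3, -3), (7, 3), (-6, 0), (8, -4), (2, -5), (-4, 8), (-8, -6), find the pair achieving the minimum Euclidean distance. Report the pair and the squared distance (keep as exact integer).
Pair = ((3, -3), (2, -5)); squared distance = 5

Compute all C(8, 2) = 28 pairwise squared distances (x_i − x_j)² + (y_i − y_j)². The minimum is 5, attained by the pair ((3, -3), (2, -5)).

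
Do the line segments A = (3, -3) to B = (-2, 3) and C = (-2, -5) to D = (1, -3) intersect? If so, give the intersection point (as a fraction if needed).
No (intersection of containing lines falls outside at least one segment)

Parametrize and solve: t = 1/7, s = 10/7. At least one of these is outside [0, 1], so the segments do not intersect.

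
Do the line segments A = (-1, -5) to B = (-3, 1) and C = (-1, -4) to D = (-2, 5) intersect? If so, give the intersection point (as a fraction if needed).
No (intersection of containing lines falls outside at least one segment)

Parametrize and solve: t = -1/12, s = -1/6. At least one of these is outside [0, 1], so the segments do not intersect.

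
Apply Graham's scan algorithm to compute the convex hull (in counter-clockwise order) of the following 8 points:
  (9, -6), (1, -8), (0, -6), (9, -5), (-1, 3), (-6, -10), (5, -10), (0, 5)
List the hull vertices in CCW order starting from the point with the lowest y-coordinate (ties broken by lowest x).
Hull (CCW) = [(-6, -10), (5, -10), (9, -6), (9, -5), (0, 5), (-1, 3)]

Graham scan procedure:
  1. Find the pivot p₀ = point with lowest y (tie → lowest x): (-6, -10).
  2. Sort the remaining points by polar angle around p₀.
  3. Walk through sorted points, maintaining a stack; pop the top while the last three entries make a non-left turn (cross product ≤ 0).
  4. Final stack is the convex hull in CCW order: (-6, -10), (5, -10), (9, -6), (9, -5), (0, 5), (-1, 3).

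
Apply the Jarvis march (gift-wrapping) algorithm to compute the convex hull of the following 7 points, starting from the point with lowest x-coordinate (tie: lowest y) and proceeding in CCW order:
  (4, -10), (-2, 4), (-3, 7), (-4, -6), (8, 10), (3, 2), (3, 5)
Hull (CCW) = [(-4, -6), (4, -10), (8, 10), (-3, 7)]

Jarvis march: at each step, from the current hull vertex p, select the next vertex q as the point such that every other point lies strictly to the left of (or on) the directed line p → q. (Equivalently: for every other point r, the cross product (q − p) × (r − p) ≥ 0.)
Starting point (lowest x, tie lowest y): (-4, -6). Wrap until returning to start. Resulting hull: (-4, -6), (4, -10), (8, 10), (-3, 7).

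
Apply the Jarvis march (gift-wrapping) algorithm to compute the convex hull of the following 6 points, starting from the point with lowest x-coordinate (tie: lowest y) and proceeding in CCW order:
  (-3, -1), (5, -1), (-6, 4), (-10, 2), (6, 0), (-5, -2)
Hull (CCW) = [(-10, 2), (-5, -2), (5, -1), (6, 0), (-6, 4)]

Jarvis march: at each step, from the current hull vertex p, select the next vertex q as the point such that every other point lies strictly to the left of (or on) the directed line p → q. (Equivalently: for every other point r, the cross product (q − p) × (r − p) ≥ 0.)
Starting point (lowest x, tie lowest y): (-10, 2). Wrap until returning to start. Resulting hull: (-10, 2), (-5, -2), (5, -1), (6, 0), (-6, 4).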